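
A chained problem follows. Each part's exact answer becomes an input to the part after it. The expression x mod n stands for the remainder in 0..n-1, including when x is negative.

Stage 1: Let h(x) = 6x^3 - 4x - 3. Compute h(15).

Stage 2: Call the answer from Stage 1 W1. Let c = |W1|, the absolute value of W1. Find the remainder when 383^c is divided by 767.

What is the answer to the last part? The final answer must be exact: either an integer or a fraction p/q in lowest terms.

Stage 1: 6*(15)^3 - 4*(15)^1 - 3 = (20250) + (-60) + (-3) = 20187; answer 20187
Stage 2: W1 = 20187; c = 20187; squarings mod 767: 383^1=383, 383^2=192, 383^4=48, 383^8=3, 383^16=9, 383^32=81, 383^64=425, 383^128=380, 383^256=204, 383^512=198, 383^1024=87, 383^2048=666, 383^4096=230, 383^8192=744, 383^16384=529; 383^20187 = 383^1 * 383^2 * 383^8 * 383^16 * 383^64 * 383^128 * 383^512 * 383^1024 * 383^2048 * 383^16384 = 671 (mod 767); answer 671

671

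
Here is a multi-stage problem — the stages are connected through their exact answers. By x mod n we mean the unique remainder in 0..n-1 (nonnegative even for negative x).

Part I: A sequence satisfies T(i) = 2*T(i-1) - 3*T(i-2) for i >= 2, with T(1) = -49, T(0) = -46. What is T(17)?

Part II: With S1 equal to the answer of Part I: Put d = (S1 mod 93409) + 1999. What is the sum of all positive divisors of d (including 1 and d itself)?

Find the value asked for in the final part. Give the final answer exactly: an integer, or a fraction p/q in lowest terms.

159936

Part I: T(2) = 2*(-49) - 3*(-46) = 40; iterating: T(2)=40, T(3)=227, T(4)=334, T(5)=-13, T(6)=-1028, T(7)=-2017, T(8)=-950, T(9)=4151, T(10)=11152, T(11)=9851, T(12)=-13754, T(13)=-57061, T(14)=-72860, T(15)=25463, T(16)=269506, T(17)=462623; answer 462623
Part II: S1 = 462623; d = 90986; 90986 = 2 * 7 * 67 * 97; sigma = (1 + 2) * (1 + 7) * (1 + 67) * (1 + 97) = 3 * 8 * 68 * 98 = 159936; answer 159936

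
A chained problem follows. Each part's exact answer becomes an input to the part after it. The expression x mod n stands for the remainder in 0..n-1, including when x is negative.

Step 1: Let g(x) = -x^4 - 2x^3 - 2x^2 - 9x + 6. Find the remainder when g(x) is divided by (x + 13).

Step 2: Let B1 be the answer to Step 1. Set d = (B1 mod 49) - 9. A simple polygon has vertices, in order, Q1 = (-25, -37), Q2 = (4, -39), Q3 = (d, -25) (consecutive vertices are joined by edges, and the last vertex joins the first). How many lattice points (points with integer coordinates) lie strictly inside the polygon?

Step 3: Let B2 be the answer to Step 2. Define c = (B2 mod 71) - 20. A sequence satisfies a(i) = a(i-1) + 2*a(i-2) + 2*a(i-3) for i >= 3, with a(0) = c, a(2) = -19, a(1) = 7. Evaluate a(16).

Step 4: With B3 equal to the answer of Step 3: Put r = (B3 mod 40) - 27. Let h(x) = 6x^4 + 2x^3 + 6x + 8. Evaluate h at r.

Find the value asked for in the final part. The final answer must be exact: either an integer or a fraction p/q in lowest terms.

Step 1: remainder = value at the root: -1*(-13)^4 - 2*(-13)^3 - 2*(-13)^2 - 9*(-13)^1 + 6 = (-28561) + (4394) + (-338) + (117) + (6) = -24382; answer -24382
Step 2: B1 = -24382; d = 11; cross terms: (-25*-39 - 4*-37)=1123, (4*-25 - 11*-39)=329, (11*-37 - -25*-25)=-1032; twice the area = |420| = 420; area = 210; boundary points = 1 + 7 + 12 = 20; strictly interior points = area - boundary/2 + 1 = 201; answer 201
Step 3: B2 = 201; c = 39; a(3) = 1*(-19) + 2*(7) + 2*(39) = 73; iterating: a(3)=73, a(4)=49, a(5)=157, a(6)=401, a(7)=813, a(8)=1929, a(9)=4357, a(10)=9841, a(11)=22413, a(12)=50809, a(13)=115317, a(14)=261761, a(15)=594013, a(16)=1348169; answer 1348169
Step 4: B3 = 1348169; r = -18; 6*(-18)^4 + 2*(-18)^3 + 6*(-18)^1 + 8 = (629856) + (-11664) + (-108) + (8) = 618092; answer 618092

618092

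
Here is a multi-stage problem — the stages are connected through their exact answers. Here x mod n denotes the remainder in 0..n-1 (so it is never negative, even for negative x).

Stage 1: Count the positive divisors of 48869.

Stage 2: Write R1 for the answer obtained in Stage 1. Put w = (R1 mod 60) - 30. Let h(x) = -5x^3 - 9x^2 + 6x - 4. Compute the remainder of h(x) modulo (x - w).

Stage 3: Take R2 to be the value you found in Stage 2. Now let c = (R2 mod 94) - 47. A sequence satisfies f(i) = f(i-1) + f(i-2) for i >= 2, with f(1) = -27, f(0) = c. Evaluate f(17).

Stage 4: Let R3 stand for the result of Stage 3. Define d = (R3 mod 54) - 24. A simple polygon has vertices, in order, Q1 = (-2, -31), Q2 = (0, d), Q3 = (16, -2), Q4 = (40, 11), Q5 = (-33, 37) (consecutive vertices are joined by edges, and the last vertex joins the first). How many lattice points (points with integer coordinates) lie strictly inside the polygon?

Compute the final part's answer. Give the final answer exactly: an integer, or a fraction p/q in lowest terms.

1596

Stage 1: 48869 is prime, so its only divisors are 1 and 48869; count = 2; answer 2
Stage 2: R1 = 2; w = -28; remainder = value at the root: -5*(-28)^3 - 9*(-28)^2 + 6*(-28)^1 - 4 = (109760) + (-7056) + (-168) + (-4) = 102532; answer 102532
Stage 3: R2 = 102532; c = 25; f(2) = 1*(-27) + 1*(25) = -2; iterating: f(2)=-2, f(3)=-29, f(4)=-31, f(5)=-60, f(6)=-91, f(7)=-151, f(8)=-242, f(9)=-393, f(10)=-635, f(11)=-1028, f(12)=-1663, f(13)=-2691, f(14)=-4354, f(15)=-7045, f(16)=-11399, f(17)=-18444; answer -18444
Stage 4: R3 = -18444; d = 0; cross terms: (-2*0 - 0*-31)=0, (0*-2 - 16*0)=0, (16*11 - 40*-2)=256, (40*37 - -33*11)=1843, (-33*-31 - -2*37)=1097; twice the area = |3196| = 3196; area = 1598; boundary points = 1 + 2 + 1 + 1 + 1 = 6; strictly interior points = area - boundary/2 + 1 = 1596; answer 1596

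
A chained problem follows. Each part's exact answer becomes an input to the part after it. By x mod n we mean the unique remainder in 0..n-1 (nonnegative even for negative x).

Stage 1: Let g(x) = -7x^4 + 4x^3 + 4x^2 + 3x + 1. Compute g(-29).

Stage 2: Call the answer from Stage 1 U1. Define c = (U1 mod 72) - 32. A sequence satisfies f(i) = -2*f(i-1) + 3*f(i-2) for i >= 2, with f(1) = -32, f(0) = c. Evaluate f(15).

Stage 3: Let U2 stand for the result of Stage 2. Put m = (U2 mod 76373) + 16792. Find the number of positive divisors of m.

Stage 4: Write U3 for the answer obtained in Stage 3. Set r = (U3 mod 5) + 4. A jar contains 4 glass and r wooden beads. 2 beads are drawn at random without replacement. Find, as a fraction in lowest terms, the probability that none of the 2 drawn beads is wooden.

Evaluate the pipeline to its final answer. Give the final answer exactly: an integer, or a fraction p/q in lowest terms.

1/11

Stage 1: -7*(-29)^4 + 4*(-29)^3 + 4*(-29)^2 + 3*(-29)^1 + 1 = (-4950967) + (-97556) + (3364) + (-87) + (1) = -5045245; answer -5045245
Stage 2: U1 = -5045245; c = -21; f(2) = -2*(-32) + 3*(-21) = 1; iterating: f(2)=1, f(3)=-98, f(4)=199, f(5)=-692, f(6)=1981, f(7)=-6038, f(8)=18019, f(9)=-54152, f(10)=162361, f(11)=-487178, f(12)=1461439, f(13)=-4384412, f(14)=13153141, f(15)=-39459518; answer -39459518
Stage 3: U2 = -39459518; m = 42115; 42115 = 5 * 8423; number of divisors = (1+1) * (1+1) = 4; answer 4
Stage 4: U3 = 4; r = 8; total draws C(12,2) = 66; favorable C(4,2) = 6; P = 1/11; answer 1/11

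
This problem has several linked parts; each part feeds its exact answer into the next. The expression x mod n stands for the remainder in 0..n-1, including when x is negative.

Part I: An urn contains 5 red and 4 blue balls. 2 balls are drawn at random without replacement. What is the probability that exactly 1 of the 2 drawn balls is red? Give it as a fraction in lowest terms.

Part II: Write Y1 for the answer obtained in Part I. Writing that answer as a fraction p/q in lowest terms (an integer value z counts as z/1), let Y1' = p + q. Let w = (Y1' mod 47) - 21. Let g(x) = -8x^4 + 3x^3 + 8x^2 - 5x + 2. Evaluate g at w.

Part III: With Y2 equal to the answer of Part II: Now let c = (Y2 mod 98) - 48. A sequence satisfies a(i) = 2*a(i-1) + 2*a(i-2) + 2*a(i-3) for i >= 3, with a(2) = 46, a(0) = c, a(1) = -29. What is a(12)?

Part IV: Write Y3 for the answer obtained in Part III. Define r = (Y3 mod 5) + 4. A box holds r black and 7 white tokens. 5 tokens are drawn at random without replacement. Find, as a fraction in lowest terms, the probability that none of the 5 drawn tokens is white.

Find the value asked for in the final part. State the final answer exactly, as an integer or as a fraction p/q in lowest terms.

3/286

Part I: total draws C(9,2) = 36; favorable C(5,1)*C(4,1) = 20; P = 5/9; answer 5/9
Part II: Y1 = 5/9; threaded value p + q = 14; w = -7; -8*(-7)^4 + 3*(-7)^3 + 8*(-7)^2 - 5*(-7)^1 + 2 = (-19208) + (-1029) + (392) + (35) + (2) = -19808; answer -19808
Part III: Y2 = -19808; c = 38; a(3) = 2*(46) + 2*(-29) + 2*(38) = 110; iterating: a(3)=110, a(4)=254, a(5)=820, a(6)=2368, a(7)=6884, a(8)=20144, a(9)=58792, a(10)=171640, a(11)=501152, a(12)=1463168; answer 1463168
Part IV: Y3 = 1463168; r = 7; total draws C(14,5) = 2002; favorable C(7,5) = 21; P = 3/286; answer 3/286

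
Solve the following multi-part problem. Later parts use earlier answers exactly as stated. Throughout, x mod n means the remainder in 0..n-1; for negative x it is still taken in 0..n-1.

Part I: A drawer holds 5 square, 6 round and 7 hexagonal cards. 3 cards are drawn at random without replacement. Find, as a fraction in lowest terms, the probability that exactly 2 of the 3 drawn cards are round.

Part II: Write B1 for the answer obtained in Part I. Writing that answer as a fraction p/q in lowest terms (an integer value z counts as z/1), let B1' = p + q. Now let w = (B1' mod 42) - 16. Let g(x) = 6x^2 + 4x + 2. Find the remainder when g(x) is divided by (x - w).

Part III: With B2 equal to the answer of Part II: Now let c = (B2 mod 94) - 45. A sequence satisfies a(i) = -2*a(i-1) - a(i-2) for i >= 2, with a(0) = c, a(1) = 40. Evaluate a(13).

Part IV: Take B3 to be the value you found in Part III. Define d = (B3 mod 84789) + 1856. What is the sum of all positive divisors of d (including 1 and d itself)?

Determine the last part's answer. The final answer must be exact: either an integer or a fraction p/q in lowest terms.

Part I: total draws C(18,3) = 816; favorable C(6,2)*C(12,1) = 180; P = 15/68; answer 15/68
Part II: B1 = 15/68; threaded value p + q = 83; w = 25; remainder = value at the root: 6*(25)^2 + 4*(25)^1 + 2 = (3750) + (100) + (2) = 3852; answer 3852
Part III: B2 = 3852; c = 47; a(2) = -2*(40) - 1*(47) = -127; iterating: a(2)=-127, a(3)=214, a(4)=-301, a(5)=388, a(6)=-475, a(7)=562, a(8)=-649, a(9)=736, a(10)=-823, a(11)=910, a(12)=-997, a(13)=1084; answer 1084
Part IV: B3 = 1084; d = 2940; 2940 = 2^2 * 3 * 5 * 7^2; sigma = (1 + 2 + 4) * (1 + 3) * (1 + 5) * (1 + 7 + 49) = 7 * 4 * 6 * 57 = 9576; answer 9576

9576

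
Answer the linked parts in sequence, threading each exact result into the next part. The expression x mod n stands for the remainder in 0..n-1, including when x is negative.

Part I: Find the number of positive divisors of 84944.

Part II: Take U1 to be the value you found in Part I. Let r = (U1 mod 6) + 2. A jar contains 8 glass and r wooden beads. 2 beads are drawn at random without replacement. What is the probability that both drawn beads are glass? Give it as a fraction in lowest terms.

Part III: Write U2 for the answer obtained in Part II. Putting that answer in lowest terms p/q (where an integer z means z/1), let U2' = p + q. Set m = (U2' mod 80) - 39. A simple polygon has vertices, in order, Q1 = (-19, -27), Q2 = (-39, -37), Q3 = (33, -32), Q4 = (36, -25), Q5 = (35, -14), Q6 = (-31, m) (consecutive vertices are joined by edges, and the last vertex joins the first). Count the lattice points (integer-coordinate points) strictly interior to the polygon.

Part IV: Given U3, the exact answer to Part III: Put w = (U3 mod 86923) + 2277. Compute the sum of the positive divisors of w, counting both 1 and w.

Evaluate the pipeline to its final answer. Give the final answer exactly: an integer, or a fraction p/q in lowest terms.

5184

Part I: 84944 = 2^4 * 5309; number of divisors = (4+1) * (1+1) = 10; answer 10
Part II: U1 = 10; r = 6; total draws C(14,2) = 91; favorable C(8,2) = 28; P = 4/13; answer 4/13
Part III: U2 = 4/13; threaded value p + q = 17; m = -22; cross terms: (-19*-37 - -39*-27)=-350, (-39*-32 - 33*-37)=2469, (33*-25 - 36*-32)=327, (36*-14 - 35*-25)=371, (35*-22 - -31*-14)=-1204, (-31*-27 - -19*-22)=419; twice the area = |2032| = 2032; area = 1016; boundary points = 10 + 1 + 1 + 1 + 2 + 1 = 16; strictly interior points = area - boundary/2 + 1 = 1009; answer 1009
Part IV: U3 = 1009; w = 3286; 3286 = 2 * 31 * 53; sigma = (1 + 2) * (1 + 31) * (1 + 53) = 3 * 32 * 54 = 5184; answer 5184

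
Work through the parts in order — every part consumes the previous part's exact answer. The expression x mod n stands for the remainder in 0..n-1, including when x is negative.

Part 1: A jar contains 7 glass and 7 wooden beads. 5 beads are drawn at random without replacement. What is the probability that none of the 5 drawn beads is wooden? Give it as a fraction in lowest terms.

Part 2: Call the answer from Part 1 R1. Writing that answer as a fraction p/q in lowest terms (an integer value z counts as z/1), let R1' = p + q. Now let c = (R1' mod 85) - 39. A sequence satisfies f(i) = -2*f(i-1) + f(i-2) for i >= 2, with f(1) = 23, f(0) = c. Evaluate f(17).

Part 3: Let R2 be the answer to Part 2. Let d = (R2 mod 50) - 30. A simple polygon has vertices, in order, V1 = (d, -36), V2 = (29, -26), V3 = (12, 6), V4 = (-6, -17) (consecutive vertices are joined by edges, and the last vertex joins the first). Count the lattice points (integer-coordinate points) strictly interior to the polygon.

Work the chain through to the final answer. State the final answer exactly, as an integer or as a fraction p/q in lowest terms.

891

Part 1: total draws C(14,5) = 2002; favorable C(7,5) = 21; P = 3/286; answer 3/286
Part 2: R1 = 3/286; threaded value p + q = 289; c = -5; f(2) = -2*(23) + 1*(-5) = -51; iterating: f(2)=-51, f(3)=125, f(4)=-301, f(5)=727, f(6)=-1755, f(7)=4237, f(8)=-10229, f(9)=24695, f(10)=-59619, f(11)=143933, f(12)=-347485, f(13)=838903, f(14)=-2025291, f(15)=4889485, f(16)=-11804261, f(17)=28498007; answer 28498007
Part 3: R2 = 28498007; d = -23; cross terms: (-23*-26 - 29*-36)=1642, (29*6 - 12*-26)=486, (12*-17 - -6*6)=-168, (-6*-36 - -23*-17)=-175; twice the area = |1785| = 1785; area = 1785/2; boundary points = 2 + 1 + 1 + 1 = 5; strictly interior points = area - boundary/2 + 1 = 891; answer 891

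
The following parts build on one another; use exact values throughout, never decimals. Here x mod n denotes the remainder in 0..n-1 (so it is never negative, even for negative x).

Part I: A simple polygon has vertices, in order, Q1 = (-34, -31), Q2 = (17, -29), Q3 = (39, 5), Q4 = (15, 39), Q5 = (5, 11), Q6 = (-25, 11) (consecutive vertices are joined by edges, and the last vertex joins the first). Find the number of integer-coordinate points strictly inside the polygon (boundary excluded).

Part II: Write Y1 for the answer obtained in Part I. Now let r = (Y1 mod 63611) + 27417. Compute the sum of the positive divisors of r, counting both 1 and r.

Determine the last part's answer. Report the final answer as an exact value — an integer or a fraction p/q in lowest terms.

Part I: cross terms: (-34*-29 - 17*-31)=1513, (17*5 - 39*-29)=1216, (39*39 - 15*5)=1446, (15*11 - 5*39)=-30, (5*11 - -25*11)=330, (-25*-31 - -34*11)=1149; twice the area = |5624| = 5624; area = 2812; boundary points = 1 + 2 + 2 + 2 + 30 + 3 = 40; strictly interior points = area - boundary/2 + 1 = 2793; answer 2793
Part II: Y1 = 2793; r = 30210; 30210 = 2 * 3 * 5 * 19 * 53; sigma = (1 + 2) * (1 + 3) * (1 + 5) * (1 + 19) * (1 + 53) = 3 * 4 * 6 * 20 * 54 = 77760; answer 77760

77760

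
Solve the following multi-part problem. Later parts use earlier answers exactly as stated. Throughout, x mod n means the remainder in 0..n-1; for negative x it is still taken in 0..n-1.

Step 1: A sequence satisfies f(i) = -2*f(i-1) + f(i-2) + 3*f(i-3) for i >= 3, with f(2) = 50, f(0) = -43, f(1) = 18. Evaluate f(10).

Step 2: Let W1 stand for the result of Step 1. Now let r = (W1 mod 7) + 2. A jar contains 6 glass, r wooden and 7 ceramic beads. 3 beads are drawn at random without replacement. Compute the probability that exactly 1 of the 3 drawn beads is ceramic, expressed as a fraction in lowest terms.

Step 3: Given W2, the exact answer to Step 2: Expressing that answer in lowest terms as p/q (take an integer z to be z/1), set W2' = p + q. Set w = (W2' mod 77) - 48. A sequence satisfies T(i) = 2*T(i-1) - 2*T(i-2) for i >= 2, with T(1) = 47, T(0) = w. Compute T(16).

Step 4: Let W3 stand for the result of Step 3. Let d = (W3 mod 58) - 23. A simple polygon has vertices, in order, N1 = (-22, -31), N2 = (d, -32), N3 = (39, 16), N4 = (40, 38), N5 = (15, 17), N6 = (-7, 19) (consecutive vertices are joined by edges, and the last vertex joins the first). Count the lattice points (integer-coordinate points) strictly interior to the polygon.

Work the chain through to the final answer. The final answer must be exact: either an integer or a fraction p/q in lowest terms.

2458

Step 1: f(3) = -2*(50) + 1*(18) + 3*(-43) = -211; iterating: f(3)=-211, f(4)=526, f(5)=-1113, f(6)=2119, f(7)=-3773, f(8)=6326, f(9)=-10068, f(10)=15143; answer 15143
Step 2: W1 = 15143; r = 4; total draws C(17,3) = 680; favorable C(7,1)*C(10,2) = 315; P = 63/136; answer 63/136
Step 3: W2 = 63/136; threaded value p + q = 199; w = -3; T(2) = 2*(47) - 2*(-3) = 100; iterating: T(2)=100, T(3)=106, T(4)=12, T(5)=-188, T(6)=-400, T(7)=-424, T(8)=-48, T(9)=752, T(10)=1600, T(11)=1696, T(12)=192, T(13)=-3008, T(14)=-6400, T(15)=-6784, T(16)=-768; answer -768
Step 4: W3 = -768; d = 21; cross terms: (-22*-32 - 21*-31)=1355, (21*16 - 39*-32)=1584, (39*38 - 40*16)=842, (40*17 - 15*38)=110, (15*19 - -7*17)=404, (-7*-31 - -22*19)=635; twice the area = |4930| = 4930; area = 2465; boundary points = 1 + 6 + 1 + 1 + 2 + 5 = 16; strictly interior points = area - boundary/2 + 1 = 2458; answer 2458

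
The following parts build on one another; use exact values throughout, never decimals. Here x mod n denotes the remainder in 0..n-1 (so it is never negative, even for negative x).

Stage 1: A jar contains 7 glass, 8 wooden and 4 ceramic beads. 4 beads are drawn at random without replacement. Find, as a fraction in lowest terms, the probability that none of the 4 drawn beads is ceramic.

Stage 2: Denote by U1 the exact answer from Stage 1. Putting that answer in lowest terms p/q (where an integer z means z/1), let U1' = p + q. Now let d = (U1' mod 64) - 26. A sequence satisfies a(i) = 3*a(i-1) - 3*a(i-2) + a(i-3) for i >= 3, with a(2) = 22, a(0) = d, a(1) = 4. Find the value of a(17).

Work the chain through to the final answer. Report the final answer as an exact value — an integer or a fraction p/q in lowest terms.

1132

Stage 1: total draws C(19,4) = 3876; favorable C(15,4) = 1365; P = 455/1292; answer 455/1292
Stage 2: U1 = 455/1292; threaded value p + q = 1747; d = -7; a(3) = 3*(22) - 3*(4) + 1*(-7) = 47; iterating: a(3)=47, a(4)=79, a(5)=118, a(6)=164, a(7)=217, a(8)=277, a(9)=344, a(10)=418, a(11)=499, a(12)=587, a(13)=682, a(14)=784, a(15)=893, a(16)=1009, a(17)=1132; answer 1132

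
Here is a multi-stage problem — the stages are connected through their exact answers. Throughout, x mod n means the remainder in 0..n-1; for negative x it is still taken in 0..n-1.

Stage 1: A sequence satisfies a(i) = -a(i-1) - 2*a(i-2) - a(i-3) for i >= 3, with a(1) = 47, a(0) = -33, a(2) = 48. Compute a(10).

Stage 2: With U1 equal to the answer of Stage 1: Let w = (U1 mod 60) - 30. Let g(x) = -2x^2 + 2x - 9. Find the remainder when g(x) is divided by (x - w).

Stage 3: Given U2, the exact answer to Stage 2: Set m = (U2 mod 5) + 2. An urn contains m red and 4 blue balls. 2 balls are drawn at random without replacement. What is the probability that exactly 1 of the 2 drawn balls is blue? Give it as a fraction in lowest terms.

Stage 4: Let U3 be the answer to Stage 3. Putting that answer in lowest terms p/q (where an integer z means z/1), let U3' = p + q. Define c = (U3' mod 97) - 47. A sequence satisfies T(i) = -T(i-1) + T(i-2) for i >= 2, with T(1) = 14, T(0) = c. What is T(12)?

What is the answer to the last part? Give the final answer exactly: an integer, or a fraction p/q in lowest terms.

-5220

Stage 1: a(3) = -1*(48) - 2*(47) - 1*(-33) = -109; iterating: a(3)=-109, a(4)=-34, a(5)=204, a(6)=-27, a(7)=-347, a(8)=197, a(9)=524, a(10)=-571; answer -571
Stage 2: U1 = -571; w = -1; remainder = value at the root: -2*(-1)^2 + 2*(-1)^1 - 9 = (-2) + (-2) + (-9) = -13; answer -13
Stage 3: U2 = -13; m = 4; total draws C(8,2) = 28; favorable C(4,1)*C(4,1) = 16; P = 4/7; answer 4/7
Stage 4: U3 = 4/7; threaded value p + q = 11; c = -36; T(2) = -1*(14) + 1*(-36) = -50; iterating: T(2)=-50, T(3)=64, T(4)=-114, T(5)=178, T(6)=-292, T(7)=470, T(8)=-762, T(9)=1232, T(10)=-1994, T(11)=3226, T(12)=-5220; answer -5220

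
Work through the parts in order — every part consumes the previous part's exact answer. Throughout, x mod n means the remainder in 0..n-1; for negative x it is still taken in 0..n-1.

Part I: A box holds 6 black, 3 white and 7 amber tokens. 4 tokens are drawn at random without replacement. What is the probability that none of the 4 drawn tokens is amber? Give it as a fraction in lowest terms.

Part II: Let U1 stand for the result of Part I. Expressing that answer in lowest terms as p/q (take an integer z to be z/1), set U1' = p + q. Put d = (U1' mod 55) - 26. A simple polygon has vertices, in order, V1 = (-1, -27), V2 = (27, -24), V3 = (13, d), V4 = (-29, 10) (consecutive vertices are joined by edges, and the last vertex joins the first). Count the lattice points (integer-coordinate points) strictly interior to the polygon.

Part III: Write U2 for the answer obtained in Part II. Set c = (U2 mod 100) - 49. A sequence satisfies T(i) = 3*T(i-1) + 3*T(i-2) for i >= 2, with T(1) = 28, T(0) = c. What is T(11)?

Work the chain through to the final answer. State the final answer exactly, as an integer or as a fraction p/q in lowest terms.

24255531

Part I: total draws C(16,4) = 1820; favorable C(9,4) = 126; P = 9/130; answer 9/130
Part II: U1 = 9/130; threaded value p + q = 139; d = 3; cross terms: (-1*-24 - 27*-27)=753, (27*3 - 13*-24)=393, (13*10 - -29*3)=217, (-29*-27 - -1*10)=793; twice the area = |2156| = 2156; area = 1078; boundary points = 1 + 1 + 7 + 1 = 10; strictly interior points = area - boundary/2 + 1 = 1074; answer 1074
Part III: U2 = 1074; c = 25; T(2) = 3*(28) + 3*(25) = 159; iterating: T(2)=159, T(3)=561, T(4)=2160, T(5)=8163, T(6)=30969, T(7)=117396, T(8)=445095, T(9)=1687473, T(10)=6397704, T(11)=24255531; answer 24255531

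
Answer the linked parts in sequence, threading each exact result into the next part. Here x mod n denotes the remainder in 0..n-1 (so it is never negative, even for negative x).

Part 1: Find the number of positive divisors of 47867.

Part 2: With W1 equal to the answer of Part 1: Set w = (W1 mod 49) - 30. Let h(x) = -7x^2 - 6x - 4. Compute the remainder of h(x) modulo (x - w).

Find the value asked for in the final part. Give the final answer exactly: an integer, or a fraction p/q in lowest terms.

Part 1: 47867 = 151 * 317; number of divisors = (1+1) * (1+1) = 4; answer 4
Part 2: W1 = 4; w = -26; remainder = value at the root: -7*(-26)^2 - 6*(-26)^1 - 4 = (-4732) + (156) + (-4) = -4580; answer -4580

-4580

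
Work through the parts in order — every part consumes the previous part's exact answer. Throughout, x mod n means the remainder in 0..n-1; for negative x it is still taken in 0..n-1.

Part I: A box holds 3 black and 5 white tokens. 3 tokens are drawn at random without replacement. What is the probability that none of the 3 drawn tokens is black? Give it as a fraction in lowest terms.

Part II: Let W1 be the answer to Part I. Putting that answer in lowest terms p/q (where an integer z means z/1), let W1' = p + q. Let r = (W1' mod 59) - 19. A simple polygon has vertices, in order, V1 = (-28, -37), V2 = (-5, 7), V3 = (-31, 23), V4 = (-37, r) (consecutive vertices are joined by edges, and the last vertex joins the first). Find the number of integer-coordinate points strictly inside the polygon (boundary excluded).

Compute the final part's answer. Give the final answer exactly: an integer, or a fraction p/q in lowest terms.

946

Part I: total draws C(8,3) = 56; favorable C(5,3) = 10; P = 5/28; answer 5/28
Part II: W1 = 5/28; threaded value p + q = 33; r = 14; cross terms: (-28*7 - -5*-37)=-381, (-5*23 - -31*7)=102, (-31*14 - -37*23)=417, (-37*-37 - -28*14)=1761; twice the area = |1899| = 1899; area = 1899/2; boundary points = 1 + 2 + 3 + 3 = 9; strictly interior points = area - boundary/2 + 1 = 946; answer 946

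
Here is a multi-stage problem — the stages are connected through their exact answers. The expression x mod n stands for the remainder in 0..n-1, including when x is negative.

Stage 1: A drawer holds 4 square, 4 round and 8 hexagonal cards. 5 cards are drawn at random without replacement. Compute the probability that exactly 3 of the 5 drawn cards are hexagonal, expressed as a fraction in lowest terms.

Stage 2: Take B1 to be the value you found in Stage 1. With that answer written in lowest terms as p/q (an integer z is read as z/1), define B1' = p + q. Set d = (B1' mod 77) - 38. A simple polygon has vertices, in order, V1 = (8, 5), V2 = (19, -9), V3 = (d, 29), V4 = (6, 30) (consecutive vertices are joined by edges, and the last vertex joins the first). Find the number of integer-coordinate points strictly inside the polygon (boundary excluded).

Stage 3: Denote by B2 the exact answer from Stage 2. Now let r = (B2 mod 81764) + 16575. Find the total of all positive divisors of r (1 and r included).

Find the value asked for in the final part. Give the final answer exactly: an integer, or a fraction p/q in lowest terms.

36582

Stage 1: total draws C(16,5) = 4368; favorable C(8,3)*C(8,2) = 1568; P = 14/39; answer 14/39
Stage 2: B1 = 14/39; threaded value p + q = 53; d = 15; cross terms: (8*-9 - 19*5)=-167, (19*29 - 15*-9)=686, (15*30 - 6*29)=276, (6*5 - 8*30)=-210; twice the area = |585| = 585; area = 585/2; boundary points = 1 + 2 + 1 + 1 = 5; strictly interior points = area - boundary/2 + 1 = 291; answer 291
Stage 3: B2 = 291; r = 16866; 16866 = 2 * 3^2 * 937; sigma = (1 + 2) * (1 + 3 + 9) * (1 + 937) = 3 * 13 * 938 = 36582; answer 36582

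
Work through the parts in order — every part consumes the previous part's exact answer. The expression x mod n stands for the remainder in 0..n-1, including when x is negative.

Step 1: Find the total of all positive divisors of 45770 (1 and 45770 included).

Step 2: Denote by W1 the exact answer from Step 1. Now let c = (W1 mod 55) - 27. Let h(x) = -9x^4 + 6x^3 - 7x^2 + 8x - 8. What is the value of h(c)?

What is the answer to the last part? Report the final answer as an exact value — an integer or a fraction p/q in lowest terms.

-2449094

Step 1: 45770 = 2 * 5 * 23 * 199; sigma = (1 + 2) * (1 + 5) * (1 + 23) * (1 + 199) = 3 * 6 * 24 * 200 = 86400; answer 86400
Step 2: W1 = 86400; c = 23; -9*(23)^4 + 6*(23)^3 - 7*(23)^2 + 8*(23)^1 - 8 = (-2518569) + (73002) + (-3703) + (184) + (-8) = -2449094; answer -2449094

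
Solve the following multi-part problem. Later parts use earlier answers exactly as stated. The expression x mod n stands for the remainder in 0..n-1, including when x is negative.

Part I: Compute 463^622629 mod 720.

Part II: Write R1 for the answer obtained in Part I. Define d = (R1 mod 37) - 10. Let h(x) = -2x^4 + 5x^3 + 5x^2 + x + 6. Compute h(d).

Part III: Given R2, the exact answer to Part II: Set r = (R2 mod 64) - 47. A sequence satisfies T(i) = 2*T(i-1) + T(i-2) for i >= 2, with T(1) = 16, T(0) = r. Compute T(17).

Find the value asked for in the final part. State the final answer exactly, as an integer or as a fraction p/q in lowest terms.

Part I: squarings mod 720: 463^1=463, 463^2=529, 463^4=481, 463^8=241, 463^16=481, 463^32=241, 463^64=481, 463^128=241, 463^256=481, 463^512=241, 463^1024=481, 463^2048=241, 463^4096=481, 463^8192=241, 463^16384=481, 463^32768=241, 463^65536=481, 463^131072=241, 463^262144=481, 463^524288=241; 463^622629 = 463^1 * 463^4 * 463^32 * 463^32768 * 463^65536 * 463^524288 = 703 (mod 720); answer 703
Part II: R1 = 703; d = -10; -2*(-10)^4 + 5*(-10)^3 + 5*(-10)^2 + 1*(-10)^1 + 6 = (-20000) + (-5000) + (500) + (-10) + (6) = -24504; answer -24504
Part III: R2 = -24504; r = -39; T(2) = 2*(16) + 1*(-39) = -7; iterating: T(2)=-7, T(3)=2, T(4)=-3, T(5)=-4, T(6)=-11, T(7)=-26, T(8)=-63, T(9)=-152, T(10)=-367, T(11)=-886, T(12)=-2139, T(13)=-5164, T(14)=-12467, T(15)=-30098, T(16)=-72663, T(17)=-175424; answer -175424

-175424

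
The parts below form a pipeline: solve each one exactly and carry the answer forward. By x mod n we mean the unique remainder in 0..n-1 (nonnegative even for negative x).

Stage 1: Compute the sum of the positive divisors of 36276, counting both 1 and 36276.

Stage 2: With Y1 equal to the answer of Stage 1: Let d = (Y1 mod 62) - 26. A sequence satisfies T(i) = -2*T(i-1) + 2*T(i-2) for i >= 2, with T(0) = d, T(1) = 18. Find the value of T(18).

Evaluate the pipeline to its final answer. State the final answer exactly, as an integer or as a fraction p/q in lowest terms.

-130515968

Stage 1: 36276 = 2^2 * 3 * 3023; sigma = (1 + 2 + 4) * (1 + 3) * (1 + 3023) = 7 * 4 * 3024 = 84672; answer 84672
Stage 2: Y1 = 84672; d = 16; T(2) = -2*(18) + 2*(16) = -4; iterating: T(2)=-4, T(3)=44, T(4)=-96, T(5)=280, T(6)=-752, T(7)=2064, T(8)=-5632, T(9)=15392, T(10)=-42048, T(11)=114880, T(12)=-313856, T(13)=857472, T(14)=-2342656, T(15)=6400256, T(16)=-17485824, T(17)=47772160, T(18)=-130515968; answer -130515968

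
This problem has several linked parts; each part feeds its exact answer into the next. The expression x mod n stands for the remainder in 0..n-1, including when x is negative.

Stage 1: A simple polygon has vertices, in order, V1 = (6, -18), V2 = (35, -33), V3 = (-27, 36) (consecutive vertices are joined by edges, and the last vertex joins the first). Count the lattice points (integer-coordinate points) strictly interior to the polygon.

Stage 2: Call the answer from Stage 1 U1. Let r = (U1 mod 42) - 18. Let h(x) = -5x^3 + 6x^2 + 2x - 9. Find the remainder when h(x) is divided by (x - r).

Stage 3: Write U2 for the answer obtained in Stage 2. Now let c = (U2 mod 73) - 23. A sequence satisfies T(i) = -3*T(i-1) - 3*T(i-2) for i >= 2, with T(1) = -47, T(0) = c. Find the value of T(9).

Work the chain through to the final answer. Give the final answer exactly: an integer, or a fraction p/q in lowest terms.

Stage 1: cross terms: (6*-33 - 35*-18)=432, (35*36 - -27*-33)=369, (-27*-18 - 6*36)=270; twice the area = |1071| = 1071; area = 1071/2; boundary points = 1 + 1 + 3 = 5; strictly interior points = area - boundary/2 + 1 = 534; answer 534
Stage 2: U1 = 534; r = 12; remainder = value at the root: -5*(12)^3 + 6*(12)^2 + 2*(12)^1 - 9 = (-8640) + (864) + (24) + (-9) = -7761; answer -7761
Stage 3: U2 = -7761; c = 27; T(2) = -3*(-47) - 3*(27) = 60; iterating: T(2)=60, T(3)=-39, T(4)=-63, T(5)=306, T(6)=-729, T(7)=1269, T(8)=-1620, T(9)=1053; answer 1053

1053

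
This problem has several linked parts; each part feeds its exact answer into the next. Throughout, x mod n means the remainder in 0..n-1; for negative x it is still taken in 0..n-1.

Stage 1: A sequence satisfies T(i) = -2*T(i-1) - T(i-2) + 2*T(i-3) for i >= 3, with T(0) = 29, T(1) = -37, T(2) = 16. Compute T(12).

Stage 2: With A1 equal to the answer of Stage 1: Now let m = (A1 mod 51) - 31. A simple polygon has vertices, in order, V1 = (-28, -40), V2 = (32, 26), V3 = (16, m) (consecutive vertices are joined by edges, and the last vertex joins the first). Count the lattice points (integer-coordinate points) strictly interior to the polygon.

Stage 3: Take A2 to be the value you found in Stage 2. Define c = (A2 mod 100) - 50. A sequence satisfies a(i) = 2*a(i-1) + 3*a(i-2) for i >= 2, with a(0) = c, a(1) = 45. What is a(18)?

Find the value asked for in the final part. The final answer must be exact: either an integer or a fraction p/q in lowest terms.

6005017581

Stage 1: T(3) = -2*(16) - 1*(-37) + 2*(29) = 63; iterating: T(3)=63, T(4)=-216, T(5)=401, T(6)=-460, T(7)=87, T(8)=1088, T(9)=-3183, T(10)=5452, T(11)=-5545, T(12)=-728; answer -728
Stage 2: A1 = -728; m = 6; cross terms: (-28*26 - 32*-40)=552, (32*6 - 16*26)=-224, (16*-40 - -28*6)=-472; twice the area = |-144| = 144; area = 72; boundary points = 6 + 4 + 2 = 12; strictly interior points = area - boundary/2 + 1 = 67; answer 67
Stage 3: A2 = 67; c = 17; a(2) = 2*(45) + 3*(17) = 141; iterating: a(2)=141, a(3)=417, a(4)=1257, a(5)=3765, a(6)=11301, a(7)=33897, a(8)=101697, a(9)=305085, a(10)=915261, a(11)=2745777, a(12)=8237337, a(13)=24712005, a(14)=74136021, a(15)=222408057, a(16)=667224177, a(17)=2001672525, a(18)=6005017581; answer 6005017581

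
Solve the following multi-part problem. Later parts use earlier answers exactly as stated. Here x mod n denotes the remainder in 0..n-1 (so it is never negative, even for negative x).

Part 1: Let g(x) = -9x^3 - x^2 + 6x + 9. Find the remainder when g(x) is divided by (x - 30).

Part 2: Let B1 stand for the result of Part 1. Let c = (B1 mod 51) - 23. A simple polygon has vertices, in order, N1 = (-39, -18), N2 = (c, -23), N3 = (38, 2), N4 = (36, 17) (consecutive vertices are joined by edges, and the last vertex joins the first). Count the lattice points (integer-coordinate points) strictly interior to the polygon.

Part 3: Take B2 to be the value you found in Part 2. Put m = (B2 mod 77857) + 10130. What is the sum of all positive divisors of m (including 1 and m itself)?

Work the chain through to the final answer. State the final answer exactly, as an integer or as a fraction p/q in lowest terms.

Part 1: remainder = value at the root: -9*(30)^3 - 1*(30)^2 + 6*(30)^1 + 9 = (-243000) + (-900) + (180) + (9) = -243711; answer -243711
Part 2: B1 = -243711; c = -5; cross terms: (-39*-23 - -5*-18)=807, (-5*2 - 38*-23)=864, (38*17 - 36*2)=574, (36*-18 - -39*17)=15; twice the area = |2260| = 2260; area = 1130; boundary points = 1 + 1 + 1 + 5 = 8; strictly interior points = area - boundary/2 + 1 = 1127; answer 1127
Part 3: B2 = 1127; m = 11257; 11257 is prime, so its only divisors are 1 and 11257; sigma = 1 + 11257 = 11258; answer 11258

11258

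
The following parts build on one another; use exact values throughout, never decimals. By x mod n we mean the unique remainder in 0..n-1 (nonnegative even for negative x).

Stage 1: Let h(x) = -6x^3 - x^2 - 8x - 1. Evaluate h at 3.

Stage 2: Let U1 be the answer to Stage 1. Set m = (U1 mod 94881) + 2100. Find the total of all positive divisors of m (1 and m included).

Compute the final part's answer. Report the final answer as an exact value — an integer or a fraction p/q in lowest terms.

Stage 1: -6*(3)^3 - 1*(3)^2 - 8*(3)^1 - 1 = (-162) + (-9) + (-24) + (-1) = -196; answer -196
Stage 2: U1 = -196; m = 96785; 96785 = 5 * 13 * 1489; sigma = (1 + 5) * (1 + 13) * (1 + 1489) = 6 * 14 * 1490 = 125160; answer 125160

125160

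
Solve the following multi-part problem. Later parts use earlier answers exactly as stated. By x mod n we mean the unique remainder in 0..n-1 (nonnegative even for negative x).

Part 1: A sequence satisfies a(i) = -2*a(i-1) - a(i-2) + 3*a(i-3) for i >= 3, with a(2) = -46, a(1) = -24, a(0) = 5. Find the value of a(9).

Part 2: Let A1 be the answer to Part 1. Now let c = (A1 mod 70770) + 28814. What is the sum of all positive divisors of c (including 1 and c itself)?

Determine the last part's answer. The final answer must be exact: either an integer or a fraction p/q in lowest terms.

Part 1: a(3) = -2*(-46) - 1*(-24) + 3*(5) = 131; iterating: a(3)=131, a(4)=-288, a(5)=307, a(6)=67, a(7)=-1305, a(8)=3464, a(9)=-5422; answer -5422
Part 2: A1 = -5422; c = 94162; 94162 = 2 * 23^2 * 89; sigma = (1 + 2) * (1 + 23 + 529) * (1 + 89) = 3 * 553 * 90 = 149310; answer 149310

149310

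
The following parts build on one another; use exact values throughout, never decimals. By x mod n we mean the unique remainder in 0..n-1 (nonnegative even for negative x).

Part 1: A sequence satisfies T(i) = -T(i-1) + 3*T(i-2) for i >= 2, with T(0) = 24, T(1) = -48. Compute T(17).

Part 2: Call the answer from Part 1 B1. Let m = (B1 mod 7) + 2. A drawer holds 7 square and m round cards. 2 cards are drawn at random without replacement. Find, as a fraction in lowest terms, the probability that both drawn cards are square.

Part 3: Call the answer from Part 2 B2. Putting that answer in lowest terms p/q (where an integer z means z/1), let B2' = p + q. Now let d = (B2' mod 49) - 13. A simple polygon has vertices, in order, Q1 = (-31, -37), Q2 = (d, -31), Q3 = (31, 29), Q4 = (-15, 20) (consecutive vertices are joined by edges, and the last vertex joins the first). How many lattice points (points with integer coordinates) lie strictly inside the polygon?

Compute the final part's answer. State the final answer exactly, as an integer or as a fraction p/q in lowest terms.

Part 1: T(2) = -1*(-48) + 3*(24) = 120; iterating: T(2)=120, T(3)=-264, T(4)=624, T(5)=-1416, T(6)=3288, T(7)=-7536, T(8)=17400, T(9)=-40008, T(10)=92208, T(11)=-212232, T(12)=488856, T(13)=-1125552, T(14)=2592120, T(15)=-5968776, T(16)=13745136, T(17)=-31651464; answer -31651464
Part 2: B1 = -31651464; m = 4; total draws C(11,2) = 55; favorable C(7,2) = 21; P = 21/55; answer 21/55
Part 3: B2 = 21/55; threaded value p + q = 76; d = 14; cross terms: (-31*-31 - 14*-37)=1479, (14*29 - 31*-31)=1367, (31*20 - -15*29)=1055, (-15*-37 - -31*20)=1175; twice the area = |5076| = 5076; area = 2538; boundary points = 3 + 1 + 1 + 1 = 6; strictly interior points = area - boundary/2 + 1 = 2536; answer 2536

2536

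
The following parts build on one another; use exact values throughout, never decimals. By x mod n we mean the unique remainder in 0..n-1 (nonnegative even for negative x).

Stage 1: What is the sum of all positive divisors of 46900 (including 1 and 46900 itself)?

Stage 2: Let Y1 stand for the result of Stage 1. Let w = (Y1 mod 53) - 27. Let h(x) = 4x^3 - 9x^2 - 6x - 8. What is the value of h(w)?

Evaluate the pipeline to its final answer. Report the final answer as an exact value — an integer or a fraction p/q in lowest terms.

Stage 1: 46900 = 2^2 * 5^2 * 7 * 67; sigma = (1 + 2 + 4) * (1 + 5 + 25) * (1 + 7) * (1 + 67) = 7 * 31 * 8 * 68 = 118048; answer 118048
Stage 2: Y1 = 118048; w = -10; 4*(-10)^3 - 9*(-10)^2 - 6*(-10)^1 - 8 = (-4000) + (-900) + (60) + (-8) = -4848; answer -4848

-4848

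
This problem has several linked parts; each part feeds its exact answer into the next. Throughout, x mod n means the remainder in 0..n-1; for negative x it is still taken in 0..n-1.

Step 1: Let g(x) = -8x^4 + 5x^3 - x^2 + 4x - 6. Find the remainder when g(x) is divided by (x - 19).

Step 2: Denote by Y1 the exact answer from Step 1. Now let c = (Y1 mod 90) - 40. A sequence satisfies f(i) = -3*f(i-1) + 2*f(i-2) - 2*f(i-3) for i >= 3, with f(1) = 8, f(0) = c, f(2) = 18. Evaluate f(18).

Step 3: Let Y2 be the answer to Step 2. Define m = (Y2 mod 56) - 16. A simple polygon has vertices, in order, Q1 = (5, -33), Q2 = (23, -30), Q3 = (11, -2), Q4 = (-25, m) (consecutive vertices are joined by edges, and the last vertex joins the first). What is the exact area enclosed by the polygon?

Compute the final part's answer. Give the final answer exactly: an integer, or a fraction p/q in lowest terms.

816

Step 1: remainder = value at the root: -8*(19)^4 + 5*(19)^3 - 1*(19)^2 + 4*(19)^1 - 6 = (-1042568) + (34295) + (-361) + (76) + (-6) = -1008564; answer -1008564
Step 2: Y1 = -1008564; c = 26; f(3) = -3*(18) + 2*(8) - 2*(26) = -90; iterating: f(3)=-90, f(4)=290, f(5)=-1086, f(6)=4018, f(7)=-14806, f(8)=54626, f(9)=-201526, f(10)=743442, f(11)=-2742630, f(12)=10117826, f(13)=-37325622, f(14)=137697778, f(15)=-507980230, f(16)=1873987490, f(17)=-6913318486, f(18)=25503890898; answer 25503890898
Step 3: Y2 = 25503890898; m = -6; cross terms: (5*-30 - 23*-33)=609, (23*-2 - 11*-30)=284, (11*-6 - -25*-2)=-116, (-25*-33 - 5*-6)=855; twice the area = |1632| = 1632; area = 816; answer 816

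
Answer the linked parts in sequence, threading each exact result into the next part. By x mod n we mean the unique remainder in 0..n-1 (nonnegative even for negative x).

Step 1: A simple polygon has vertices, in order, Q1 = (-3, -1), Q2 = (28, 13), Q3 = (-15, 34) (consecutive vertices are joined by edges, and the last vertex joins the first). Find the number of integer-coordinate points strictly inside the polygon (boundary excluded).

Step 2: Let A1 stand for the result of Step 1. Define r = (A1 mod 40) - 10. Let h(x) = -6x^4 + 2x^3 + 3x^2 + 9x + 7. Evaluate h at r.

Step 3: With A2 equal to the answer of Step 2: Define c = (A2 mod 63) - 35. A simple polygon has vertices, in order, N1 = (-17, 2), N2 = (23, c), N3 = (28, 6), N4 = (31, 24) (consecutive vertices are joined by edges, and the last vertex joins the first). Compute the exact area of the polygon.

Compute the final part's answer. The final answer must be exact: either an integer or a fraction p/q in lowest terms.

2353/2

Step 1: cross terms: (-3*13 - 28*-1)=-11, (28*34 - -15*13)=1147, (-15*-1 - -3*34)=117; twice the area = |1253| = 1253; area = 1253/2; boundary points = 1 + 1 + 1 = 3; strictly interior points = area - boundary/2 + 1 = 626; answer 626
Step 2: A1 = 626; r = 16; -6*(16)^4 + 2*(16)^3 + 3*(16)^2 + 9*(16)^1 + 7 = (-393216) + (8192) + (768) + (144) + (7) = -384105; answer -384105
Step 3: A2 = -384105; c = -29; cross terms: (-17*-29 - 23*2)=447, (23*6 - 28*-29)=950, (28*24 - 31*6)=486, (31*2 - -17*24)=470; twice the area = |2353| = 2353; area = 2353/2; answer 2353/2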